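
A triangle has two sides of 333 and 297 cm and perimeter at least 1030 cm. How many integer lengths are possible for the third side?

Triangle inequality: 36 < x < 630. Perimeter ≥ 1030 gives x ≥ 1030 − 333 − 297 = 400.
So 400 ≤ x < 630; integers 400 through 629: 230 values.

230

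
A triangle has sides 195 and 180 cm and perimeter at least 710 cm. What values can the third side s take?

Triangle inequality alone gives 15 < s < 375.
The perimeter condition gives s ≥ 710 − 195 − 180 = 335.
Intersecting the two: 335 ≤ s < 375.

335 ≤ s < 375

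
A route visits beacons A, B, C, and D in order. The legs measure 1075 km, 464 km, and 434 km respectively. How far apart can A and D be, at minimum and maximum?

The maximum is all hops collinear in one direction: 1075 + 464 + 434 = 1973.
The longest hop is 1075; the others sum to 898. Folding the others back against it leaves at least 1075 − 898 = 177.

177 ≤ AD ≤ 1973 km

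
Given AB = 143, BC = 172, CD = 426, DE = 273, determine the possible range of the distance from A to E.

The maximum is all hops collinear in one direction: 143 + 172 + 426 + 273 = 1014.
The longest hop is 426; the others sum to 588. Since 426 ≤ 588, the path can fold back on itself completely, so the minimum distance is 0.

0 ≤ AE ≤ 1014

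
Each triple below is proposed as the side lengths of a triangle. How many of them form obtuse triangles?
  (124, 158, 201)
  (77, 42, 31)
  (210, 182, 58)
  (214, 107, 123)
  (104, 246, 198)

4

(124,158,201): 124²+158² = 40340 < 40401 = 201² → obtuse
(77,42,31): 31+42 ≤ 77, not a triangle
(210,182,58): 58²+182² = 36488 < 44100 = 210² → obtuse
(214,107,123): 107²+123² = 26578 < 45796 = 214² → obtuse
(104,246,198): 104²+198² = 50020 < 60516 = 246² → obtuse
4 of the 5 are obtuse.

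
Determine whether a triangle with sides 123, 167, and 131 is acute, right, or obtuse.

Compare the square of the longest side to the sum of squares of the other two: 123² + 131² = 32290 > 27889 = 167².

acute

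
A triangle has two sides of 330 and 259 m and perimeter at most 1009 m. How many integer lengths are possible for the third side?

Triangle inequality: 71 < x < 589. Perimeter ≤ 1009 gives x ≤ 1009 − 330 − 259 = 420.
So 71 < x ≤ 420; integers 72 through 420: 349 values.

349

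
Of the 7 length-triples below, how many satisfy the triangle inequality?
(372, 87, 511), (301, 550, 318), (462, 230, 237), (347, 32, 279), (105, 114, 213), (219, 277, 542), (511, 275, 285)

(87,372,511): 87+372 ≤ 511 → not valid
(301,318,550): 301+318 > 550 → valid
(230,237,462): 230+237 > 462 → valid
(32,279,347): 32+279 ≤ 347 → not valid
(105,114,213): 105+114 > 213 → valid
(219,277,542): 219+277 ≤ 542 → not valid
(275,285,511): 275+285 > 511 → valid
4 of the 7 triples form a triangle.

4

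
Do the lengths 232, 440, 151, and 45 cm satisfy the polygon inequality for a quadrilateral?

No

For a quadrilateral, each side must be shorter than the sum of the others.
Here the longest side is 440, but the remaining 3 sides sum to only 428.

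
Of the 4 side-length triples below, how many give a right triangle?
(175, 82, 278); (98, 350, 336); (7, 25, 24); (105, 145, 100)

(175,82,278): 82+175 ≤ 278, not a triangle
(98,350,336): 98²+336² = 122500 = 350² → right
(7,25,24): 7²+24² = 625 = 25² → right
(105,145,100): 100²+105² = 21025 = 145² → right
3 of the 4 are right.

3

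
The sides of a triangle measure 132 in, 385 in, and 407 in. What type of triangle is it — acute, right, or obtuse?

right

Compare the square of the longest side to the sum of squares of the other two: 132² + 385² = 165649 = 407².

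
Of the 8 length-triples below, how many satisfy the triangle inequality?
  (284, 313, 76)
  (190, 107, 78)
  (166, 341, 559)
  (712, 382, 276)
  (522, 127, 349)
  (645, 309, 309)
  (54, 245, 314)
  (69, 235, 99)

(76,284,313): 76+284 > 313 → valid
(78,107,190): 78+107 ≤ 190 → not valid
(166,341,559): 166+341 ≤ 559 → not valid
(276,382,712): 276+382 ≤ 712 → not valid
(127,349,522): 127+349 ≤ 522 → not valid
(309,309,645): 309+309 ≤ 645 → not valid
(54,245,314): 54+245 ≤ 314 → not valid
(69,99,235): 69+99 ≤ 235 → not valid
1 of the 8 triples forms a triangle.

1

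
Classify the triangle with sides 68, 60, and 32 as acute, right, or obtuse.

right

Compare the square of the longest side to the sum of squares of the other two: 32² + 60² = 4624 = 68².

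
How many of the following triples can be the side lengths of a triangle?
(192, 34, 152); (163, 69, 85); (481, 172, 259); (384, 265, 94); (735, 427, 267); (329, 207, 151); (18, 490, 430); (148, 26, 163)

(34,152,192): 34+152 ≤ 192 → not valid
(69,85,163): 69+85 ≤ 163 → not valid
(172,259,481): 172+259 ≤ 481 → not valid
(94,265,384): 94+265 ≤ 384 → not valid
(267,427,735): 267+427 ≤ 735 → not valid
(151,207,329): 151+207 > 329 → valid
(18,430,490): 18+430 ≤ 490 → not valid
(26,148,163): 26+148 > 163 → valid
2 of the 8 triples form a triangle.

2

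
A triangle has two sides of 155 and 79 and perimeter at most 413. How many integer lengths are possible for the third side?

103

Triangle inequality: 76 < x < 234. Perimeter ≤ 413 gives x ≤ 413 − 155 − 79 = 179.
So 76 < x ≤ 179; integers 77 through 179: 103 values.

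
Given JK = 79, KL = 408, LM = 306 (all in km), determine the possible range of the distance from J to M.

23 ≤ JM ≤ 793 km

The maximum is all hops collinear in one direction: 79 + 408 + 306 = 793.
The longest hop is 408; the others sum to 385. Folding the others back against it leaves at least 408 − 385 = 23.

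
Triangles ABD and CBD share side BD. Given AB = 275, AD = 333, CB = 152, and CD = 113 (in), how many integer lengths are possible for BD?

206

From triangle ABD: 58 < BD < 608.
From triangle CBD: 39 < BD < 265.
Intersection: 58 < BD < 265, so integers 59 through 264: 206 values.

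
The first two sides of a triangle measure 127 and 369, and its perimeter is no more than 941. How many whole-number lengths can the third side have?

203

Triangle inequality: 242 < x < 496. Perimeter ≤ 941 gives x ≤ 941 − 127 − 369 = 445.
So 242 < x ≤ 445; integers 243 through 445: 203 values.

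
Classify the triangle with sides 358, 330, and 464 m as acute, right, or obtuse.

acute

Compare the square of the longest side to the sum of squares of the other two: 330² + 358² = 237064 > 215296 = 464².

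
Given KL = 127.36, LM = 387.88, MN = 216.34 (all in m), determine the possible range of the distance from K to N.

44.18 ≤ KN ≤ 731.58 m

The maximum is all hops collinear in one direction: 127.36 + 387.88 + 216.34 = 731.58.
The longest hop is 387.88; the others sum to 343.70. Folding the others back against it leaves at least 387.88 − 343.70 = 44.18.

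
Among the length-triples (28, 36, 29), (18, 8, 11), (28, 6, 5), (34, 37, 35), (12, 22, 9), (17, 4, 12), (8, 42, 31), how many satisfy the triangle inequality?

(28,29,36): 28+29 > 36 → valid
(8,11,18): 8+11 > 18 → valid
(5,6,28): 5+6 ≤ 28 → not valid
(34,35,37): 34+35 > 37 → valid
(9,12,22): 9+12 ≤ 22 → not valid
(4,12,17): 4+12 ≤ 17 → not valid
(8,31,42): 8+31 ≤ 42 → not valid
3 of the 7 triples form a triangle.

3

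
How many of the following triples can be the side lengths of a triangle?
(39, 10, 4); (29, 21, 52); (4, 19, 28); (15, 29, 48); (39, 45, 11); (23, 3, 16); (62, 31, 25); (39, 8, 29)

1

(4,10,39): 4+10 ≤ 39 → not valid
(21,29,52): 21+29 ≤ 52 → not valid
(4,19,28): 4+19 ≤ 28 → not valid
(15,29,48): 15+29 ≤ 48 → not valid
(11,39,45): 11+39 > 45 → valid
(3,16,23): 3+16 ≤ 23 → not valid
(25,31,62): 25+31 ≤ 62 → not valid
(8,29,39): 8+29 ≤ 39 → not valid
1 of the 8 triples forms a triangle.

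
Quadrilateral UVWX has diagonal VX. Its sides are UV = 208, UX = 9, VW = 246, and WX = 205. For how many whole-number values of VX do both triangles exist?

17

From triangle UVX: 199 < VX < 217.
From triangle WVX: 41 < VX < 451.
Intersection: 199 < VX < 217, so integers 200 through 216: 17 values.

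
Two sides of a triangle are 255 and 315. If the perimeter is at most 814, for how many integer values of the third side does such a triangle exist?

Triangle inequality: 60 < x < 570. Perimeter ≤ 814 gives x ≤ 814 − 255 − 315 = 244.
So 60 < x ≤ 244; integers 61 through 244: 184 values.

184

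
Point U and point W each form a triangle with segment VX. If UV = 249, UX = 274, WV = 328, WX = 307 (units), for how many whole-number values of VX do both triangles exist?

From triangle UVX: 25 < VX < 523.
From triangle WVX: 21 < VX < 635.
Intersection: 25 < VX < 523, so integers 26 through 522: 497 values.

497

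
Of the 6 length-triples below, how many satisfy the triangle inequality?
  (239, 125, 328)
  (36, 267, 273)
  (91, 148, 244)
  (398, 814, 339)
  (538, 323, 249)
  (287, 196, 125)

(125,239,328): 125+239 > 328 → valid
(36,267,273): 36+267 > 273 → valid
(91,148,244): 91+148 ≤ 244 → not valid
(339,398,814): 339+398 ≤ 814 → not valid
(249,323,538): 249+323 > 538 → valid
(125,196,287): 125+196 > 287 → valid
4 of the 6 triples form a triangle.

4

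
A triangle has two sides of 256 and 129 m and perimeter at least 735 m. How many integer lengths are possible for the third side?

35

Triangle inequality: 127 < x < 385. Perimeter ≥ 735 gives x ≥ 735 − 256 − 129 = 350.
So 350 ≤ x < 385; integers 350 through 384: 35 values.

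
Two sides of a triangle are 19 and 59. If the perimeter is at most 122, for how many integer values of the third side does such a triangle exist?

4

Triangle inequality: 40 < x < 78. Perimeter ≤ 122 gives x ≤ 122 − 19 − 59 = 44.
So 40 < x ≤ 44; integers 41 through 44: 4 values.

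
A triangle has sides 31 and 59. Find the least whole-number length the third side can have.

The third side must be strictly greater than |31 − 59| = 28.
The smallest integer above 28 is 29.

29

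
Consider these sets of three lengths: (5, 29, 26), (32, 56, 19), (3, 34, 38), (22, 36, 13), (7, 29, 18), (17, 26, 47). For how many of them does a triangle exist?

(5,26,29): 5+26 > 29 → valid
(19,32,56): 19+32 ≤ 56 → not valid
(3,34,38): 3+34 ≤ 38 → not valid
(13,22,36): 13+22 ≤ 36 → not valid
(7,18,29): 7+18 ≤ 29 → not valid
(17,26,47): 17+26 ≤ 47 → not valid
1 of the 6 triples forms a triangle.

1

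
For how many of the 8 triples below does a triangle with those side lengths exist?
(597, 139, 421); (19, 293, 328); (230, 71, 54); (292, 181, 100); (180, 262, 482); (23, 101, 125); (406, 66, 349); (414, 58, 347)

(139,421,597): 139+421 ≤ 597 → not valid
(19,293,328): 19+293 ≤ 328 → not valid
(54,71,230): 54+71 ≤ 230 → not valid
(100,181,292): 100+181 ≤ 292 → not valid
(180,262,482): 180+262 ≤ 482 → not valid
(23,101,125): 23+101 ≤ 125 → not valid
(66,349,406): 66+349 > 406 → valid
(58,347,414): 58+347 ≤ 414 → not valid
1 of the 8 triples forms a triangle.

1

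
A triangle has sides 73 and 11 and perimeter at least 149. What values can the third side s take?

Triangle inequality alone gives 62 < s < 84.
The perimeter condition gives s ≥ 149 − 73 − 11 = 65.
Intersecting the two: 65 ≤ s < 84.

65 ≤ s < 84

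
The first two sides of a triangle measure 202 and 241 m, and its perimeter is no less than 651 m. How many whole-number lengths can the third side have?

235

Triangle inequality: 39 < x < 443. Perimeter ≥ 651 gives x ≥ 651 − 202 − 241 = 208.
So 208 ≤ x < 443; integers 208 through 442: 235 values.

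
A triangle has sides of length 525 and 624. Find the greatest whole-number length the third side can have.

The third side must be strictly less than 525 + 624 = 1149.
The largest integer below 1149 is 1148.

1148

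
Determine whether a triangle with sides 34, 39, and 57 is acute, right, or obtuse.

Compare the square of the longest side to the sum of squares of the other two: 34² + 39² = 2677 < 3249 = 57².

obtuse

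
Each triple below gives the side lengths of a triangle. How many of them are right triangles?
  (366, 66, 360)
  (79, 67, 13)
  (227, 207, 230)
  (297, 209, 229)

1

(366,66,360): 66²+360² = 133956 = 366² → right
(79,67,13): 13²+67² = 4658 < 6241 = 79² → obtuse
(227,207,230): 207²+227² = 94378 > 52900 = 230² → acute
(297,209,229): 209²+229² = 96122 > 88209 = 297² → acute
1 of the 4 is right.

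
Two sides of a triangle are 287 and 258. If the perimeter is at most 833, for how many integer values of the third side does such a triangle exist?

259

Triangle inequality: 29 < x < 545. Perimeter ≤ 833 gives x ≤ 833 − 287 − 258 = 288.
So 29 < x ≤ 288; integers 30 through 288: 259 values.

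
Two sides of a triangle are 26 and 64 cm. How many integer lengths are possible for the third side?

51

The third side lies in the open interval (38, 90).
Integers from 39 to 89 inclusive: 89 − 39 + 1 = 51.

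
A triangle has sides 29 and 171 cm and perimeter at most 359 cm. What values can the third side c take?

142 < c ≤ 159

Triangle inequality alone gives 142 < c < 200.
The perimeter condition gives c ≤ 359 − 29 − 171 = 159.
Intersecting the two: 142 < c ≤ 159.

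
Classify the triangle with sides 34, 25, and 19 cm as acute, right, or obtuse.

Compare the square of the longest side to the sum of squares of the other two: 19² + 25² = 986 < 1156 = 34².

obtuse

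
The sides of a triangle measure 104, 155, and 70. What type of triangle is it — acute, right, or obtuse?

obtuse

Compare the square of the longest side to the sum of squares of the other two: 70² + 104² = 15716 < 24025 = 155².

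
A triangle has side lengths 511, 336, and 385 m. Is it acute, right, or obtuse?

right

Compare the square of the longest side to the sum of squares of the other two: 336² + 385² = 261121 = 511².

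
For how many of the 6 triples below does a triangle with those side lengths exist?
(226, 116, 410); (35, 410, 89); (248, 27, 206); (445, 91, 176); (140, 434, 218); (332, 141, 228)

(116,226,410): 116+226 ≤ 410 → not valid
(35,89,410): 35+89 ≤ 410 → not valid
(27,206,248): 27+206 ≤ 248 → not valid
(91,176,445): 91+176 ≤ 445 → not valid
(140,218,434): 140+218 ≤ 434 → not valid
(141,228,332): 141+228 > 332 → valid
1 of the 6 triples forms a triangle.

1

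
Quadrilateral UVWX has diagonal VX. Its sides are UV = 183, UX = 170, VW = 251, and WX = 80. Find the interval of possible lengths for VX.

From triangle UVX: |183 − 170| < VX < 183 + 170, i.e. 13 < VX < 353.
From triangle WVX: 171 < VX < 331.
Both must hold, so VX lies in the intersection.

171 < VX < 331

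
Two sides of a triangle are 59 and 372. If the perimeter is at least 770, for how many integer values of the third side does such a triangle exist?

92

Triangle inequality: 313 < x < 431. Perimeter ≥ 770 gives x ≥ 770 − 59 − 372 = 339.
So 339 ≤ x < 431; integers 339 through 430: 92 values.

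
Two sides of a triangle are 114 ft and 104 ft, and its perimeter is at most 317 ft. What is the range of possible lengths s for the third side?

10 < s ≤ 99 ft

Triangle inequality alone gives 10 < s < 218.
The perimeter condition gives s ≤ 317 − 114 − 104 = 99.
Intersecting the two: 10 < s ≤ 99.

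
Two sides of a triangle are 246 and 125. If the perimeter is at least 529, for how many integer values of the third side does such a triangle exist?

Triangle inequality: 121 < x < 371. Perimeter ≥ 529 gives x ≥ 529 − 246 − 125 = 158.
So 158 ≤ x < 371; integers 158 through 370: 213 values.

213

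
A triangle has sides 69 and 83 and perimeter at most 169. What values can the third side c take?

14 < c ≤ 17

Triangle inequality alone gives 14 < c < 152.
The perimeter condition gives c ≤ 169 − 69 − 83 = 17.
Intersecting the two: 14 < c ≤ 17.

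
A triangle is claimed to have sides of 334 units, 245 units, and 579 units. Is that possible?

The two shorter sides sum to 579, exactly equal to the longest side 579.
That gives only a degenerate (flat) triangle — the inequality must be strict.

No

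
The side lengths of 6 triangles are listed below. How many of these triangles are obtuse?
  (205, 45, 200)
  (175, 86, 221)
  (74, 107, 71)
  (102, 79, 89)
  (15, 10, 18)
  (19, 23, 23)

(205,45,200): 45²+200² = 42025 = 205² → right
(175,86,221): 86²+175² = 38021 < 48841 = 221² → obtuse
(74,107,71): 71²+74² = 10517 < 11449 = 107² → obtuse
(102,79,89): 79²+89² = 14162 > 10404 = 102² → acute
(15,10,18): 10²+15² = 325 > 324 = 18² → acute
(19,23,23): 19²+23² = 890 > 529 = 23² → acute
2 of the 6 are obtuse.

2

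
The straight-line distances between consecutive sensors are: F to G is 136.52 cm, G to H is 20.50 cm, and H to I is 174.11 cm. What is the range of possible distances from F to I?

17.09 ≤ FI ≤ 331.13 cm

The maximum is all hops collinear in one direction: 136.52 + 20.50 + 174.11 = 331.13.
The longest hop is 174.11; the others sum to 157.02. Folding the others back against it leaves at least 174.11 − 157.02 = 17.09.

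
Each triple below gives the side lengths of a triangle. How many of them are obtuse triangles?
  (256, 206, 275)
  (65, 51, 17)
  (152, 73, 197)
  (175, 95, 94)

3

(256,206,275): 206²+256² = 107972 > 75625 = 275² → acute
(65,51,17): 17²+51² = 2890 < 4225 = 65² → obtuse
(152,73,197): 73²+152² = 28433 < 38809 = 197² → obtuse
(175,95,94): 94²+95² = 17861 < 30625 = 175² → obtuse
3 of the 4 are obtuse.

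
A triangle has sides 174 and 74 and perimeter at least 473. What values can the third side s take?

225 ≤ s < 248

Triangle inequality alone gives 100 < s < 248.
The perimeter condition gives s ≥ 473 − 174 − 74 = 225.
Intersecting the two: 225 ≤ s < 248.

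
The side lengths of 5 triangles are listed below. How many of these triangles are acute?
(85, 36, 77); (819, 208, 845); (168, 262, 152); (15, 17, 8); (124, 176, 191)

(85,36,77): 36²+77² = 7225 = 85² → right
(819,208,845): 208²+819² = 714025 = 845² → right
(168,262,152): 152²+168² = 51328 < 68644 = 262² → obtuse
(15,17,8): 8²+15² = 289 = 17² → right
(124,176,191): 124²+176² = 46352 > 36481 = 191² → acute
1 of the 5 is acute.

1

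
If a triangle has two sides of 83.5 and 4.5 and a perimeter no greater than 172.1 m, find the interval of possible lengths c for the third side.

Triangle inequality alone gives 79.0 < c < 88.0.
The perimeter condition gives c ≤ 172.1 − 83.5 − 4.5 = 84.1.
Intersecting the two: 79.0 < c ≤ 84.1.

79.0 < c ≤ 84.1 m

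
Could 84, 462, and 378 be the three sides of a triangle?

The two shorter sides sum to 462, exactly equal to the longest side 462.
That gives only a degenerate (flat) triangle — the inequality must be strict.

No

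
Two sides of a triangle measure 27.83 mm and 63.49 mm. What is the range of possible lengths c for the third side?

By the triangle inequality, c must be less than 27.83 + 63.49 = 91.32 and greater than |27.83 − 63.49| = 35.66.

35.66 < c < 91.32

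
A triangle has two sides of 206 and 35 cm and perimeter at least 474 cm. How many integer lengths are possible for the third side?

8

Triangle inequality: 171 < x < 241. Perimeter ≥ 474 gives x ≥ 474 − 206 − 35 = 233.
So 233 ≤ x < 241; integers 233 through 240: 8 values.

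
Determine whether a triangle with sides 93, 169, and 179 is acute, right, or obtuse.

acute

Compare the square of the longest side to the sum of squares of the other two: 93² + 169² = 37210 > 32041 = 179².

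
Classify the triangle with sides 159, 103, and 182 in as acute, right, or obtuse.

acute

Compare the square of the longest side to the sum of squares of the other two: 103² + 159² = 35890 > 33124 = 182².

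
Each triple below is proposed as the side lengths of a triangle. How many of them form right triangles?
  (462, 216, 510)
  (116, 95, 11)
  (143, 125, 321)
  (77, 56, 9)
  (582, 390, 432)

(462,216,510): 216²+462² = 260100 = 510² → right
(116,95,11): 11+95 ≤ 116, not a triangle
(143,125,321): 125+143 ≤ 321, not a triangle
(77,56,9): 9+56 ≤ 77, not a triangle
(582,390,432): 390²+432² = 338724 = 582² → right
2 of the 5 are right.

2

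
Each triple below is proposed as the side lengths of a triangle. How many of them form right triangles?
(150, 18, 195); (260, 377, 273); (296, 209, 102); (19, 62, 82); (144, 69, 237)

(150,18,195): 18+150 ≤ 195, not a triangle
(260,377,273): 260²+273² = 142129 = 377² → right
(296,209,102): 102²+209² = 54085 < 87616 = 296² → obtuse
(19,62,82): 19+62 ≤ 82, not a triangle
(144,69,237): 69+144 ≤ 237, not a triangle
1 of the 5 is right.

1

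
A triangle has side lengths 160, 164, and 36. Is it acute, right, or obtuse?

right

Compare the square of the longest side to the sum of squares of the other two: 36² + 160² = 26896 = 164².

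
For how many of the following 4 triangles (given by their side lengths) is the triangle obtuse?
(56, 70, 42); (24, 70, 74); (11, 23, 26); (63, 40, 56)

1

(56,70,42): 42²+56² = 4900 = 70² → right
(24,70,74): 24²+70² = 5476 = 74² → right
(11,23,26): 11²+23² = 650 < 676 = 26² → obtuse
(63,40,56): 40²+56² = 4736 > 3969 = 63² → acute
1 of the 4 is obtuse.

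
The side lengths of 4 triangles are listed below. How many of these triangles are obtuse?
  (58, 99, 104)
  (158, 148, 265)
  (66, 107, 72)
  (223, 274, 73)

(58,99,104): 58²+99² = 13165 > 10816 = 104² → acute
(158,148,265): 148²+158² = 46868 < 70225 = 265² → obtuse
(66,107,72): 66²+72² = 9540 < 11449 = 107² → obtuse
(223,274,73): 73²+223² = 55058 < 75076 = 274² → obtuse
3 of the 4 are obtuse.

3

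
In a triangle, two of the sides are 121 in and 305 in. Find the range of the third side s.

By the triangle inequality, s must be less than 121 + 305 = 426 and greater than |121 − 305| = 184.

184 < s < 426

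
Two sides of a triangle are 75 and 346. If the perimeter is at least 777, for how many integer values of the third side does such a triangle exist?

65

Triangle inequality: 271 < x < 421. Perimeter ≥ 777 gives x ≥ 777 − 75 − 346 = 356.
So 356 ≤ x < 421; integers 356 through 420: 65 values.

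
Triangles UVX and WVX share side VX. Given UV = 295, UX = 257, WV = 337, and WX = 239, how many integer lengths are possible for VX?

453

From triangle UVX: 38 < VX < 552.
From triangle WVX: 98 < VX < 576.
Intersection: 98 < VX < 552, so integers 99 through 551: 453 values.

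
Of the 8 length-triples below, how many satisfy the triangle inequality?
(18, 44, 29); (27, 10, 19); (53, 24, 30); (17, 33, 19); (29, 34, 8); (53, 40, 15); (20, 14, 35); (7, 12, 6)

7

(18,29,44): 18+29 > 44 → valid
(10,19,27): 10+19 > 27 → valid
(24,30,53): 24+30 > 53 → valid
(17,19,33): 17+19 > 33 → valid
(8,29,34): 8+29 > 34 → valid
(15,40,53): 15+40 > 53 → valid
(14,20,35): 14+20 ≤ 35 → not valid
(6,7,12): 6+7 > 12 → valid
7 of the 8 triples form a triangle.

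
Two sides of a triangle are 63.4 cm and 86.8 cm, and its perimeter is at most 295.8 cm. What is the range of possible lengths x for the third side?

Triangle inequality alone gives 23.4 < x < 150.2.
The perimeter condition gives x ≤ 295.8 − 63.4 − 86.8 = 145.6.
Intersecting the two: 23.4 < x ≤ 145.6.

23.4 < x ≤ 145.6 cm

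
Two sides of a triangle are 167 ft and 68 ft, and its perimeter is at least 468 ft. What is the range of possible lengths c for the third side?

Triangle inequality alone gives 99 < c < 235.
The perimeter condition gives c ≥ 468 − 167 − 68 = 233.
Intersecting the two: 233 ≤ c < 235.

233 ≤ c < 235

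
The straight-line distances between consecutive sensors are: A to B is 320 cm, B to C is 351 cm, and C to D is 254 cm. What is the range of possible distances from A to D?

0 ≤ AD ≤ 925 cm

The maximum is all hops collinear in one direction: 320 + 351 + 254 = 925.
The longest hop is 351; the others sum to 574. Since 351 ≤ 574, the path can fold back on itself completely, so the minimum distance is 0.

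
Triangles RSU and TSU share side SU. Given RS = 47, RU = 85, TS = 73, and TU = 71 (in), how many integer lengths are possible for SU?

From triangle RSU: 38 < SU < 132.
From triangle TSU: 2 < SU < 144.
Intersection: 38 < SU < 132, so integers 39 through 131: 93 values.

93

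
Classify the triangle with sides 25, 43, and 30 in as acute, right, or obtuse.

obtuse

Compare the square of the longest side to the sum of squares of the other two: 25² + 30² = 1525 < 1849 = 43².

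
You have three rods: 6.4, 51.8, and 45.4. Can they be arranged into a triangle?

No

The two shorter sides sum to 51.8, exactly equal to the longest side 51.8.
That gives only a degenerate (flat) triangle — the inequality must be strict.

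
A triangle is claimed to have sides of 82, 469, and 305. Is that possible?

The longest side is 469, but the other two sum to only 387.
387 < 469, so the triangle inequality fails.

No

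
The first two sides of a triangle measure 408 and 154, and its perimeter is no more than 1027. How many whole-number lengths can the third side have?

Triangle inequality: 254 < x < 562. Perimeter ≤ 1027 gives x ≤ 1027 − 408 − 154 = 465.
So 254 < x ≤ 465; integers 255 through 465: 211 values.

211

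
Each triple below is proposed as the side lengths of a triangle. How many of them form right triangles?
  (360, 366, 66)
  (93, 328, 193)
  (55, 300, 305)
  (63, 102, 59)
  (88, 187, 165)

(360,366,66): 66²+360² = 133956 = 366² → right
(93,328,193): 93+193 ≤ 328, not a triangle
(55,300,305): 55²+300² = 93025 = 305² → right
(63,102,59): 59²+63² = 7450 < 10404 = 102² → obtuse
(88,187,165): 88²+165² = 34969 = 187² → right
3 of the 5 are right.

3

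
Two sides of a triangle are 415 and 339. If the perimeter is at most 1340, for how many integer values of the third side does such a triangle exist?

Triangle inequality: 76 < x < 754. Perimeter ≤ 1340 gives x ≤ 1340 − 415 − 339 = 586.
So 76 < x ≤ 586; integers 77 through 586: 510 values.

510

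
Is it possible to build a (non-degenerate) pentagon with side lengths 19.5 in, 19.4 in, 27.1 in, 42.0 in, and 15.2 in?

A pentagon exists iff every side is shorter than the sum of the others — equivalently, the longest side is less than the sum of the rest.
Longest side 42.0 < 81.2 (sum of the remaining 4), so yes.

Yes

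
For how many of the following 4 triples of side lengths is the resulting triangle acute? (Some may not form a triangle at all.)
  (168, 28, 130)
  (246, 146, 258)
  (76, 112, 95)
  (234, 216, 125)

(168,28,130): 28+130 ≤ 168, not a triangle
(246,146,258): 146²+246² = 81832 > 66564 = 258² → acute
(76,112,95): 76²+95² = 14801 > 12544 = 112² → acute
(234,216,125): 125²+216² = 62281 > 54756 = 234² → acute
3 of the 4 are acute.

3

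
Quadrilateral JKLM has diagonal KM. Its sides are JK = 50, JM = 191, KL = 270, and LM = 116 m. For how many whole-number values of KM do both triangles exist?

From triangle JKM: 141 < KM < 241.
From triangle LKM: 154 < KM < 386.
Intersection: 154 < KM < 241, so integers 155 through 240: 86 values.

86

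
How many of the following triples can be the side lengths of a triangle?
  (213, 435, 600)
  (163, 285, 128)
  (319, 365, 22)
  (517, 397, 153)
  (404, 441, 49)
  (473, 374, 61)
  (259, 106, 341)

5

(213,435,600): 213+435 > 600 → valid
(128,163,285): 128+163 > 285 → valid
(22,319,365): 22+319 ≤ 365 → not valid
(153,397,517): 153+397 > 517 → valid
(49,404,441): 49+404 > 441 → valid
(61,374,473): 61+374 ≤ 473 → not valid
(106,259,341): 106+259 > 341 → valid
5 of the 7 triples form a triangle.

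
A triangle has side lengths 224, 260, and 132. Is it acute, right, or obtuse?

right

Compare the square of the longest side to the sum of squares of the other two: 132² + 224² = 67600 = 260².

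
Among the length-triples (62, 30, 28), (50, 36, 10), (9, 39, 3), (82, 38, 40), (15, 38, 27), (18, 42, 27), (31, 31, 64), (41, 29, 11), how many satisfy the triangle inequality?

(28,30,62): 28+30 ≤ 62 → not valid
(10,36,50): 10+36 ≤ 50 → not valid
(3,9,39): 3+9 ≤ 39 → not valid
(38,40,82): 38+40 ≤ 82 → not valid
(15,27,38): 15+27 > 38 → valid
(18,27,42): 18+27 > 42 → valid
(31,31,64): 31+31 ≤ 64 → not valid
(11,29,41): 11+29 ≤ 41 → not valid
2 of the 8 triples form a triangle.

2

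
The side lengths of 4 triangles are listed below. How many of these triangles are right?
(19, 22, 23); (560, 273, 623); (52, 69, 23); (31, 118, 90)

(19,22,23): 19²+22² = 845 > 529 = 23² → acute
(560,273,623): 273²+560² = 388129 = 623² → right
(52,69,23): 23²+52² = 3233 < 4761 = 69² → obtuse
(31,118,90): 31²+90² = 9061 < 13924 = 118² → obtuse
1 of the 4 is right.

1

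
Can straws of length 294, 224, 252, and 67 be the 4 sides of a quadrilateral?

A quadrilateral exists iff every side is shorter than the sum of the others — equivalently, the longest side is less than the sum of the rest.
Longest side 294 < 543 (sum of the remaining 3), so yes.

Yes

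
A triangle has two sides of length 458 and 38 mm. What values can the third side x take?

420 < x < 496

By the triangle inequality, x must be less than 458 + 38 = 496 and greater than |458 − 38| = 420.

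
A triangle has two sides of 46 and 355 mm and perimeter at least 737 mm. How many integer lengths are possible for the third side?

65

Triangle inequality: 309 < x < 401. Perimeter ≥ 737 gives x ≥ 737 − 46 − 355 = 336.
So 336 ≤ x < 401; integers 336 through 400: 65 values.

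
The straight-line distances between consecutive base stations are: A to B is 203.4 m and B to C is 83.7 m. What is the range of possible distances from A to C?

By the triangle inequality, |203.4 − 83.7| ≤ AC ≤ 203.4 + 83.7.

119.7 ≤ AC ≤ 287.1 m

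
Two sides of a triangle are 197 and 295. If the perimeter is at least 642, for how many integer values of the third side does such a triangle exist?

Triangle inequality: 98 < x < 492. Perimeter ≥ 642 gives x ≥ 642 − 197 − 295 = 150.
So 150 ≤ x < 492; integers 150 through 491: 342 values.

342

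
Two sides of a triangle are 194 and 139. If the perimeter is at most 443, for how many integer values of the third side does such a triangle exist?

Triangle inequality: 55 < x < 333. Perimeter ≤ 443 gives x ≤ 443 − 194 − 139 = 110.
So 55 < x ≤ 110; integers 56 through 110: 55 values.

55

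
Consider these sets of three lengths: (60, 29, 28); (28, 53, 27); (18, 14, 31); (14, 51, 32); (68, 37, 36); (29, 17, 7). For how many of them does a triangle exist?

(28,29,60): 28+29 ≤ 60 → not valid
(27,28,53): 27+28 > 53 → valid
(14,18,31): 14+18 > 31 → valid
(14,32,51): 14+32 ≤ 51 → not valid
(36,37,68): 36+37 > 68 → valid
(7,17,29): 7+17 ≤ 29 → not valid
3 of the 6 triples form a triangle.

3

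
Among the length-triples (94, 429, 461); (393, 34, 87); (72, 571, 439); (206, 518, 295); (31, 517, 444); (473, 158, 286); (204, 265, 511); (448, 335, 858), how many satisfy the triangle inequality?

1

(94,429,461): 94+429 > 461 → valid
(34,87,393): 34+87 ≤ 393 → not valid
(72,439,571): 72+439 ≤ 571 → not valid
(206,295,518): 206+295 ≤ 518 → not valid
(31,444,517): 31+444 ≤ 517 → not valid
(158,286,473): 158+286 ≤ 473 → not valid
(204,265,511): 204+265 ≤ 511 → not valid
(335,448,858): 335+448 ≤ 858 → not valid
1 of the 8 triples forms a triangle.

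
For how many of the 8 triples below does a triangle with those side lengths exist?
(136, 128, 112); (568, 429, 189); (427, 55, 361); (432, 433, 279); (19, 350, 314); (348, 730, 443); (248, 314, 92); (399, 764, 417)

6

(112,128,136): 112+128 > 136 → valid
(189,429,568): 189+429 > 568 → valid
(55,361,427): 55+361 ≤ 427 → not valid
(279,432,433): 279+432 > 433 → valid
(19,314,350): 19+314 ≤ 350 → not valid
(348,443,730): 348+443 > 730 → valid
(92,248,314): 92+248 > 314 → valid
(399,417,764): 399+417 > 764 → valid
6 of the 8 triples form a triangle.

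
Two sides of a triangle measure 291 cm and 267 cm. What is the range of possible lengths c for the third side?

By the triangle inequality, c must be less than 291 + 267 = 558 and greater than |291 − 267| = 24.

24 < c < 558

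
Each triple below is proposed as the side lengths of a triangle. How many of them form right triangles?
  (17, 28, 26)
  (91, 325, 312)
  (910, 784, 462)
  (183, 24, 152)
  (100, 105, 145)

(17,28,26): 17²+26² = 965 > 784 = 28² → acute
(91,325,312): 91²+312² = 105625 = 325² → right
(910,784,462): 462²+784² = 828100 = 910² → right
(183,24,152): 24+152 ≤ 183, not a triangle
(100,105,145): 100²+105² = 21025 = 145² → right
3 of the 5 are right.

3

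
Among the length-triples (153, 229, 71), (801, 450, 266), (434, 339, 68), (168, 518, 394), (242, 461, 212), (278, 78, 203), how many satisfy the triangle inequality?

(71,153,229): 71+153 ≤ 229 → not valid
(266,450,801): 266+450 ≤ 801 → not valid
(68,339,434): 68+339 ≤ 434 → not valid
(168,394,518): 168+394 > 518 → valid
(212,242,461): 212+242 ≤ 461 → not valid
(78,203,278): 78+203 > 278 → valid
2 of the 6 triples form a triangle.

2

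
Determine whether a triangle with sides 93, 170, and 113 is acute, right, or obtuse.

obtuse

Compare the square of the longest side to the sum of squares of the other two: 93² + 113² = 21418 < 28900 = 170².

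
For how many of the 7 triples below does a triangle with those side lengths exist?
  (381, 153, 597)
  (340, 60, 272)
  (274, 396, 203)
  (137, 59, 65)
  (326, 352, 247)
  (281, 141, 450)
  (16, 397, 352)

2

(153,381,597): 153+381 ≤ 597 → not valid
(60,272,340): 60+272 ≤ 340 → not valid
(203,274,396): 203+274 > 396 → valid
(59,65,137): 59+65 ≤ 137 → not valid
(247,326,352): 247+326 > 352 → valid
(141,281,450): 141+281 ≤ 450 → not valid
(16,352,397): 16+352 ≤ 397 → not valid
2 of the 7 triples form a triangle.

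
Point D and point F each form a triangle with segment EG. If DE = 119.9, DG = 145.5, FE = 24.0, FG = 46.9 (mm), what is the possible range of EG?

From triangle DEG: |119.9 − 145.5| < EG < 119.9 + 145.5, i.e. 25.6 < EG < 265.4.
From triangle FEG: 22.9 < EG < 70.9.
Both must hold, so EG lies in the intersection.

25.6 < EG < 70.9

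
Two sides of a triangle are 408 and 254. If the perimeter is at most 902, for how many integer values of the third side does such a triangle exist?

Triangle inequality: 154 < x < 662. Perimeter ≤ 902 gives x ≤ 902 − 408 − 254 = 240.
So 154 < x ≤ 240; integers 155 through 240: 86 values.

86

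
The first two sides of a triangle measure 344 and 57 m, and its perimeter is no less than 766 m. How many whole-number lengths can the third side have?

Triangle inequality: 287 < x < 401. Perimeter ≥ 766 gives x ≥ 766 − 344 − 57 = 365.
So 365 ≤ x < 401; integers 365 through 400: 36 values.

36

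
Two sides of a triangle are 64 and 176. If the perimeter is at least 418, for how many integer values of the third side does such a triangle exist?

Triangle inequality: 112 < x < 240. Perimeter ≥ 418 gives x ≥ 418 − 64 − 176 = 178.
So 178 ≤ x < 240; integers 178 through 239: 62 values.

62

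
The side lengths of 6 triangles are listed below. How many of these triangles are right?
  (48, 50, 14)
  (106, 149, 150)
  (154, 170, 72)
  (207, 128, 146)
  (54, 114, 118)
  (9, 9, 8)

2

(48,50,14): 14²+48² = 2500 = 50² → right
(106,149,150): 106²+149² = 33437 > 22500 = 150² → acute
(154,170,72): 72²+154² = 28900 = 170² → right
(207,128,146): 128²+146² = 37700 < 42849 = 207² → obtuse
(54,114,118): 54²+114² = 15912 > 13924 = 118² → acute
(9,9,8): 8²+9² = 145 > 81 = 9² → acute
2 of the 6 are right.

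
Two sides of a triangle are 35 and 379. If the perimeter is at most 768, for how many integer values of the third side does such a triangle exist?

10

Triangle inequality: 344 < x < 414. Perimeter ≤ 768 gives x ≤ 768 − 35 − 379 = 354.
So 344 < x ≤ 354; integers 345 through 354: 10 values.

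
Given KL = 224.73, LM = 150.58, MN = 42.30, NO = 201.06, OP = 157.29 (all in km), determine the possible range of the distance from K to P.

The maximum is all hops collinear in one direction: 224.73 + 150.58 + 42.30 + 201.06 + 157.29 = 775.96.
The longest hop is 224.73; the others sum to 551.23. Since 224.73 ≤ 551.23, the path can fold back on itself completely, so the minimum distance is 0.

0 ≤ KP ≤ 775.96 km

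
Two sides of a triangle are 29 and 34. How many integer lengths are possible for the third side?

57

The third side lies in the open interval (5, 63).
Integers from 6 to 62 inclusive: 62 − 6 + 1 = 57.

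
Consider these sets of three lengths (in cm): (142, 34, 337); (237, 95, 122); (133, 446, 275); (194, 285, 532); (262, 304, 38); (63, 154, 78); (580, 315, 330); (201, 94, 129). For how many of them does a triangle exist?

(34,142,337): 34+142 ≤ 337 → not valid
(95,122,237): 95+122 ≤ 237 → not valid
(133,275,446): 133+275 ≤ 446 → not valid
(194,285,532): 194+285 ≤ 532 → not valid
(38,262,304): 38+262 ≤ 304 → not valid
(63,78,154): 63+78 ≤ 154 → not valid
(315,330,580): 315+330 > 580 → valid
(94,129,201): 94+129 > 201 → valid
2 of the 8 triples form a triangle.

2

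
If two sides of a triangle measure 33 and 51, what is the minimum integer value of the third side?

19

The third side must be strictly greater than |33 − 51| = 18.
The smallest integer above 18 is 19.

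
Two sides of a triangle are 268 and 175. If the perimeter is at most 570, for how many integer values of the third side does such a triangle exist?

Triangle inequality: 93 < x < 443. Perimeter ≤ 570 gives x ≤ 570 − 268 − 175 = 127.
So 93 < x ≤ 127; integers 94 through 127: 34 values.

34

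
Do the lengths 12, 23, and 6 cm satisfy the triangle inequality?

The longest side is 23, but the other two sum to only 18.
18 < 23, so the triangle inequality fails.

No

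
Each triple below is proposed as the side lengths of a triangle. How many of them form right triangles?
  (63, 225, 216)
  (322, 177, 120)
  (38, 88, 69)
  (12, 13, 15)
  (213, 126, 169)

1

(63,225,216): 63²+216² = 50625 = 225² → right
(322,177,120): 120+177 ≤ 322, not a triangle
(38,88,69): 38²+69² = 6205 < 7744 = 88² → obtuse
(12,13,15): 12²+13² = 313 > 225 = 15² → acute
(213,126,169): 126²+169² = 44437 < 45369 = 213² → obtuse
1 of the 5 is right.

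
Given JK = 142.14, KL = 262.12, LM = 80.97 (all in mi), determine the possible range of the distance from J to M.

The maximum is all hops collinear in one direction: 142.14 + 262.12 + 80.97 = 485.23.
The longest hop is 262.12; the others sum to 223.11. Folding the others back against it leaves at least 262.12 − 223.11 = 39.01.

39.01 ≤ JM ≤ 485.23 mi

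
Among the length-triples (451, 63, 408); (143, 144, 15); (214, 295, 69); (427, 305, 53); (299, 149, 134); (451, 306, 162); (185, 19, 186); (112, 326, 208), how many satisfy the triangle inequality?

(63,408,451): 63+408 > 451 → valid
(15,143,144): 15+143 > 144 → valid
(69,214,295): 69+214 ≤ 295 → not valid
(53,305,427): 53+305 ≤ 427 → not valid
(134,149,299): 134+149 ≤ 299 → not valid
(162,306,451): 162+306 > 451 → valid
(19,185,186): 19+185 > 186 → valid
(112,208,326): 112+208 ≤ 326 → not valid
4 of the 8 triples form a triangle.

4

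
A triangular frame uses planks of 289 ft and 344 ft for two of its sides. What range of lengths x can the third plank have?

By the triangle inequality, x must be less than 289 + 344 = 633 and greater than |289 − 344| = 55.

55 < x < 633 (ft)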